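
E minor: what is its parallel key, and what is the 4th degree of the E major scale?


Working:
Parallel keys share the same tonic but differ in mode
E minor → parallel is E major
E major scale: E F# G# A B C# D#
= E major; 4th degree = A


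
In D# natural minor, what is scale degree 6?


Let's work it out.
Natural minor scale pattern: W-H-W-W-H-W-W (2-1-2-2-1-2-2 semitones)
Starting from D#:
  D# + 2 semitones → E#
  E# + 1 semitone → F#
  F# + 2 semitones → G#
  G# + 2 semitones → A#
  A# + 1 semitone → B
  B + 2 semitones → C#
  C# + 2 semitones → D#
Scale: D# E# F# G# A# B C#
Degree 6 = B


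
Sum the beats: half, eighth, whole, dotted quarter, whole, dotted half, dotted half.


Step by step:
Beat values:
  half = 2 beats
  eighth = 0.5 beats
  whole = 4 beats
  dotted quarter = 1.5 beats
  whole = 4 beats
  dotted half = 3 beats
  dotted half = 3 beats
Sum = 2 + 0.5 + 4 + 1.5 + 4 + 3 + 3
= 18 beats


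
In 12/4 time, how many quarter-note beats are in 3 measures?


Solution.
Time signature 12/4: the bottom number 4 means the quarter note gets one count
The top number 12 means 12 quarter-note beats per measure
Total = 12 × 3 measures
= 36 quarter-note beats


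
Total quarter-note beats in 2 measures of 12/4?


Time signature 12/4: the bottom number 4 means the quarter note gets one count
The top number 12 means 12 quarter-note beats per measure
Total = 12 × 2 measures
= 24 quarter-note beats


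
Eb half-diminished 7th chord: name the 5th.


Let's work it out.
Half-diminished 7th chord = root + minor 3rd + diminished 5th + minor 7th
Seventh chords stack in thirds, so the letter names are E-G-B-D
Root: Eb
Minor 3rd above Eb: Gb
Diminished 5th above Eb: Bbb
Minor 7th above Eb: Db
The 5th = Bbb


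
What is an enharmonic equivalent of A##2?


Enharmonic notes sound the same pitch but are spelled with different letter names
A## and B name the same pitch class
= B2


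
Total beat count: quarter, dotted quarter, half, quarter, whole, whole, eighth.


Let's work it out.
Beat values:
  quarter = 1 beat
  dotted quarter = 1.5 beats
  half = 2 beats
  quarter = 1 beat
  whole = 4 beats
  whole = 4 beats
  eighth = 0.5 beats
Sum = 1 + 1.5 + 2 + 1 + 4 + 4 + 0.5
= 14 beats


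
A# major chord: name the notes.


Let's work it out.
Major triad = root + major 3rd (4 semitones) + perfect 5th (7 semitones)
A triad on A# stacks thirds, so the chord tones use letter names A-C-E
Root: A#
Major 3rd above A#: C##
Perfect 5th above A#: E#
Chord = A# C## E#


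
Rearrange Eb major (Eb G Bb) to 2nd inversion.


Solution.
Root position: Eb G Bb
2nd inversion: move root and 3rd up an octave
Bass note: Bb
Notes (bottom to top) = Bb Eb G


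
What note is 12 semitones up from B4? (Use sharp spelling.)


B4: chromatic position 11 in octave 4 → absolute = 4×12 + 11 = 59
Transpose up 12: 59 + 12 = 71
71 = 5×12 + 11 → B in octave 5
Result = B5


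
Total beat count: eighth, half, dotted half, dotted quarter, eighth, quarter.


Beat values:
  eighth = 0.5 beats
  half = 2 beats
  dotted half = 3 beats
  dotted quarter = 1.5 beats
  eighth = 0.5 beats
  quarter = 1 beat
Sum = 0.5 + 2 + 3 + 1.5 + 0.5 + 1
= 8.5 beats


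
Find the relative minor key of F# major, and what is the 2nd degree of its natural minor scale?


Solution.
The relative minor shares the major's key signature and starts on its 6th degree
6th degree = a major 6th above the tonic; a major 6th above F# is D#
→ relative minor of F# major is D# minor
D# natural minor scale: D# E# F# G# A# B C#
= D# minor; 2nd degree = E#


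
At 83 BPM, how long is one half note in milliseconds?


Step by step:
One quarter-note beat = 60000 / BPM = 60000 / 83 ms
Half note = 2 × quarter note
Duration = 2 × 60000 / 83 = 120000 / 83
= 1445.8 ms


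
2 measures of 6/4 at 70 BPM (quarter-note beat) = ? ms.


Quarter-note beat duration = 60000 / 70 ms
Beats per measure (6/4) = 6
One measure = 6 × 60000 / 70 = 360000 / 70 ms
2 measures = 2 × 360000 / 70 = 720000 / 70
= 10285.7 ms


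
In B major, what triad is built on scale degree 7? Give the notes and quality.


Let's work it out.
B major scale: B C# D# E F# G# A#
Diatonic triad on degree 7 stacks scale notes 7, 2, 4: A# C# E
A#→C# = 3 semitones; A#→E = 6 semitones → diminished triad
= A# C# E (diminished)


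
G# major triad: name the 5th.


Reasoning:
Major triad = root + major 3rd (4 semitones) + perfect 5th (7 semitones)
A triad on G# stacks thirds, so the chord tones use letter names G-B-D
Root: G#
Major 3rd above G#: B#
Perfect 5th above G#: D#
The 5th = D#


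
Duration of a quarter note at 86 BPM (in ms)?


One quarter-note beat = 60000 / BPM = 60000 / 86 ms
Duration = 60000 / 86
= 697.7 ms


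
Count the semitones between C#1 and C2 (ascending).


Solution.
Absolute semitone position = octave×12 + chromatic position
C#1: 1×12 + 1 = 13
C2: 2×12 + 0 = 24
Difference = 24 - 13 = 11
= 11 semitones


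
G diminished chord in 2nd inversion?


Reasoning:
Root position: G Bb Db
2nd inversion: move root and 3rd up an octave
Bass note: Db
Notes (bottom to top) = Db G Bb


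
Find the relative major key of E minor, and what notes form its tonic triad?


Let's work it out.
The relative major shares the key signature and is a minor 3rd above the minor tonic
A minor 3rd above E is G
→ relative major of E minor is G major
Tonic triad of G major = root + major 3rd + perfect 5th = G B D
= G major; triad = G B D


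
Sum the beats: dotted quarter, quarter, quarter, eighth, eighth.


Beat values:
  dotted quarter = 1.5 beats
  quarter = 1 beat
  quarter = 1 beat
  eighth = 0.5 beats
  eighth = 0.5 beats
Sum = 1.5 + 1 + 1 + 0.5 + 0.5
= 4.5 beats


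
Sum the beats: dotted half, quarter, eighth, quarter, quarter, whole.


Step by step:
Beat values:
  dotted half = 3 beats
  quarter = 1 beat
  eighth = 0.5 beats
  quarter = 1 beat
  quarter = 1 beat
  whole = 4 beats
Sum = 3 + 1 + 0.5 + 1 + 1 + 4
= 10.5 beats


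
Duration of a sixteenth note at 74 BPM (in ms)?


Solution.
One quarter-note beat = 60000 / BPM = 60000 / 74 ms
Sixteenth note = 1/4 × quarter note
Duration = 1/4 × 60000 / 74 = 15000 / 74
= 202.7 ms


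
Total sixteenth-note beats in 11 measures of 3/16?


Time signature 3/16: the bottom number 16 means the sixteenth note gets one count
The top number 3 means 3 sixteenth-note beats per measure
Total = 3 × 11 measures
= 33 sixteenth-note beats


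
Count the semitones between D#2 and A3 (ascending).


Solution.
Absolute semitone position = octave×12 + chromatic position
D#2: 2×12 + 3 = 27
A3: 3×12 + 9 = 45
Difference = 45 - 27 = 18
= 18 semitones


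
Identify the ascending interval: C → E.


Working:
Letter names: C → E spans 3 letter names → a 3rd
Semitones: C → E = 4 half-steps
A 3rd of 4 semitones is a major 3rd
= major 3rd


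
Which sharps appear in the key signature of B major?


Sharp major keys follow the circle of fifths: C(0), G(1), D(2), A(3), E(4), B(5), F#(6), C#(7)
B major has 5 sharps
Order of sharps: F# C# G# D# A# E# B# → first 5: F#, C#, G#, D#, A#
= F#, C#, G#, D#, A#


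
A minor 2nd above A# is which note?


Solution.
A 2nd spans 2 letter names, so from A we land on B
A minor 2nd = 1 semitone above A#
Spell B at that pitch: B
= B


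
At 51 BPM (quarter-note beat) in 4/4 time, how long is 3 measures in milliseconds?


Working:
Quarter-note beat duration = 60000 / 51 ms
Beats per measure (4/4) = 4
One measure = 4 × 60000 / 51 = 240000 / 51 ms
3 measures = 3 × 240000 / 51 = 720000 / 51
= 14117.6 ms


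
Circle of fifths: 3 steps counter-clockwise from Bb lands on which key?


Step by step:
Each counter-clockwise step moves down a perfect 5th (= up a perfect 4th)
From Bb: Bb → Eb → Ab → Db
= Db


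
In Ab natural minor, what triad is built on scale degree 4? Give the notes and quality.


Ab natural minor scale: Ab Bb Cb Db Eb Fb Gb
Diatonic triad on degree 4 stacks scale notes 4, 6, 1: Db Fb Ab
Db→Fb = 3 semitones; Db→Ab = 7 semitones → minor triad
= Db Fb Ab (minor)


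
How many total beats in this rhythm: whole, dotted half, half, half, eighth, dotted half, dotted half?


Step by step:
Beat values:
  whole = 4 beats
  dotted half = 3 beats
  half = 2 beats
  half = 2 beats
  eighth = 0.5 beats
  dotted half = 3 beats
  dotted half = 3 beats
Sum = 4 + 3 + 2 + 2 + 0.5 + 3 + 3
= 17.5 beats


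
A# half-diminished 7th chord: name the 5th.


Step by step:
Half-diminished 7th chord = root + minor 3rd + diminished 5th + minor 7th
Seventh chords stack in thirds, so the letter names are A-C-E-G
Root: A#
Minor 3rd above A#: C#
Diminished 5th above A#: E
Minor 7th above A#: G#
The 5th = E


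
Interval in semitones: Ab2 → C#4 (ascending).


Step by step:
Absolute semitone position = octave×12 + chromatic position
Ab2: 2×12 + 8 = 32
C#4: 4×12 + 1 = 49
Difference = 49 - 32 = 17
= 17 semitones


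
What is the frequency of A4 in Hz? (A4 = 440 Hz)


Working:
f = 440 × 2^(n/12) where n = semitones from A4
A4: 0 semitones from A4
f = 440 × 2^(0/12)
f = 440.00 Hz


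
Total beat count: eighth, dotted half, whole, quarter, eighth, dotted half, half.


Let's work it out.
Beat values:
  eighth = 0.5 beats
  dotted half = 3 beats
  whole = 4 beats
  quarter = 1 beat
  eighth = 0.5 beats
  dotted half = 3 beats
  half = 2 beats
Sum = 0.5 + 3 + 4 + 1 + 0.5 + 3 + 2
= 14 beats


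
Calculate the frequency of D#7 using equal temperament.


Let's work it out.
f = 440 × 2^(n/12) where n = semitones from A4
D#7: 30 semitones from A4
f = 440 × 2^(30/12)
f = 2489.02 Hz


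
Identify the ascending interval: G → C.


Let's work it out.
Letter names: G → C spans 4 letter names → a 4th
Semitones: G → C = 5 half-steps
A 4th of 5 semitones is a perfect 4th
= perfect 4th


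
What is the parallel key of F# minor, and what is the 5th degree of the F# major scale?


Parallel keys share the same tonic but differ in mode
F# minor → parallel is F# major
F# major scale: F# G# A# B C# D# E#
= F# major; 5th degree = C#


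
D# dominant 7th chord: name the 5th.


Dominant 7th chord = root + major 3rd + perfect 5th + minor 7th
Seventh chords stack in thirds, so the letter names are D-F-A-C
Root: D#
Major 3rd above D#: F##
Perfect 5th above D#: A#
Minor 7th above D#: C#
The 5th = A#


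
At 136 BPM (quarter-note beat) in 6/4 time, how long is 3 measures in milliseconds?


Solution.
Quarter-note beat duration = 60000 / 136 ms
Beats per measure (6/4) = 6
One measure = 6 × 60000 / 136 = 360000 / 136 ms
3 measures = 3 × 360000 / 136 = 1080000 / 136
= 7941.2 ms


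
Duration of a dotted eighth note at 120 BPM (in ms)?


Reasoning:
One quarter-note beat = 60000 / BPM = 60000 / 120 ms
Dotted eighth note = 3/4 × quarter note
Duration = 3/4 × 60000 / 120 = 45000 / 120
= 375.0 ms


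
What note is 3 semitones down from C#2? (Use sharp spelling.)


C#2: chromatic position 1 in octave 2 → absolute = 2×12 + 1 = 25
Transpose down 3: 25 - 3 = 22
22 = 1×12 + 10 → A# in octave 1
Result = A#1


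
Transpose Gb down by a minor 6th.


Solution.
minor 6th: 6 letter names, 8 semitones
Letter: G - 5 → B
Pitch: Gb - 8 semitones, spelled as a B → Bb
= Bb


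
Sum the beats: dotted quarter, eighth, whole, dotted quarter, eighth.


Beat values:
  dotted quarter = 1.5 beats
  eighth = 0.5 beats
  whole = 4 beats
  dotted quarter = 1.5 beats
  eighth = 0.5 beats
Sum = 1.5 + 0.5 + 4 + 1.5 + 0.5
= 8 beats


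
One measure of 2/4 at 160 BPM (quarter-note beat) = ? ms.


Step by step:
Quarter-note beat duration = 60000 / 160 ms
Beats per measure (2/4) = 2
One measure = 2 × 60000 / 160 = 120000 / 160 ms
= 750.0 ms


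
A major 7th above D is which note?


Working:
A 7th spans 7 letter names, so from D we land on C
A major 7th = 11 semitones above D
Spell C at that pitch: C#
= C#


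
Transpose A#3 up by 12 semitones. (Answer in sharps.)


Working:
A#3: chromatic position 10 in octave 3 → absolute = 3×12 + 10 = 46
Transpose up 12: 46 + 12 = 58
58 = 4×12 + 10 → A# in octave 4
Result = A#4


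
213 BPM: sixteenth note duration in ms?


One quarter-note beat = 60000 / BPM = 60000 / 213 ms
Sixteenth note = 1/4 × quarter note
Duration = 1/4 × 60000 / 213 = 15000 / 213
= 70.4 ms


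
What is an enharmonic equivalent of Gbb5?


Let's work it out.
Enharmonic notes sound the same pitch but are spelled with different letter names
Gbb and F name the same pitch class
= F5


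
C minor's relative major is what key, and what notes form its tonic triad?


Solution.
The relative major shares the key signature and is a minor 3rd above the minor tonic
A minor 3rd above C is Eb
→ relative major of C minor is Eb major
Tonic triad of Eb major = root + major 3rd + perfect 5th = Eb G Bb
= Eb major; triad = Eb G Bb


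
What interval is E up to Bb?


Working:
Letter names: E → B spans 5 letter names → a 5th
Semitones: E → Bb = 6 half-steps
A 5th of 6 semitones is a diminished 5th
= diminished 5th


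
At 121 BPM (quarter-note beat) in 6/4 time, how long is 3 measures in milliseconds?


Quarter-note beat duration = 60000 / 121 ms
Beats per measure (6/4) = 6
One measure = 6 × 60000 / 121 = 360000 / 121 ms
3 measures = 3 × 360000 / 121 = 1080000 / 121
= 8925.6 ms


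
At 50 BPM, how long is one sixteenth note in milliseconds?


Working:
One quarter-note beat = 60000 / BPM = 60000 / 50 ms
Sixteenth note = 1/4 × quarter note
Duration = 1/4 × 60000 / 50 = 15000 / 50
= 300.0 ms


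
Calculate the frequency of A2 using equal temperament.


f = 440 × 2^(n/12) where n = semitones from A4
A2: -24 semitones from A4
f = 440 × 2^(-24/12)
f = 110.00 Hz


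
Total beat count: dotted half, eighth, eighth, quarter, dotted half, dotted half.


Beat values:
  dotted half = 3 beats
  eighth = 0.5 beats
  eighth = 0.5 beats
  quarter = 1 beat
  dotted half = 3 beats
  dotted half = 3 beats
Sum = 3 + 0.5 + 0.5 + 1 + 3 + 3
= 11 beats


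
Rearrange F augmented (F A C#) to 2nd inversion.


Root position: F A C#
2nd inversion: move root and 3rd up an octave
Bass note: C#
Notes (bottom to top) = C# F A


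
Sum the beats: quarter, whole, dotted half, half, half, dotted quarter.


Working:
Beat values:
  quarter = 1 beat
  whole = 4 beats
  dotted half = 3 beats
  half = 2 beats
  half = 2 beats
  dotted quarter = 1.5 beats
Sum = 1 + 4 + 3 + 2 + 2 + 1.5
= 13.5 beats


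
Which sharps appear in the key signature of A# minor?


Let's work it out.
Sharp minor keys follow the circle of fifths: A(0), E(1), B(2), F#(3), C#(4), G#(5), D#(6), A#(7)
A# minor has 7 sharps
Order of sharps: F# C# G# D# A# E# B# → first 7: F#, C#, G#, D#, A#, E#, B#
= F#, C#, G#, D#, A#, E#, B#


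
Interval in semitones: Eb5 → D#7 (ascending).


Working:
Absolute semitone position = octave×12 + chromatic position
Eb5: 5×12 + 3 = 63
D#7: 7×12 + 3 = 87
Difference = 87 - 63 = 24
= 24 semitones


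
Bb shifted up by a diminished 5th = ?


Step by step:
diminished 5th: 5 letter names, 6 semitones
Letter: B + 4 → F
Pitch: Bb + 6 semitones, spelled as an F → Fb
= Fb


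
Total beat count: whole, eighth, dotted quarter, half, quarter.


Solution.
Beat values:
  whole = 4 beats
  eighth = 0.5 beats
  dotted quarter = 1.5 beats
  half = 2 beats
  quarter = 1 beat
Sum = 4 + 0.5 + 1.5 + 2 + 1
= 9 beats


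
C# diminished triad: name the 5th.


Step by step:
Diminished triad = root + minor 3rd (3 semitones) + diminished 5th (6 semitones)
A triad on C# stacks thirds, so the chord tones use letter names C-E-G
Root: C#
Minor 3rd above C#: E
Diminished 5th above C#: G
The 5th = G


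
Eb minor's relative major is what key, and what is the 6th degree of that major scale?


Let's work it out.
The relative major shares the key signature and is a minor 3rd above the minor tonic
A minor 3rd above Eb is Gb
→ relative major of Eb minor is Gb major
Gb major scale: Gb Ab Bb Cb Db Eb F
= Gb major; 6th degree = Eb


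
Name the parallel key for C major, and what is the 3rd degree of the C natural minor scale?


Reasoning:
Parallel keys share the same tonic but differ in mode
C major → parallel is C minor
C natural minor scale: C D Eb F G Ab Bb
= C minor; 3rd degree = Eb


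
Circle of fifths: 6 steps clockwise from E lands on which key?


Let's work it out.
Each clockwise step on the circle of fifths moves up a perfect 5th
From E: E → B → F#/Gb → Db → Ab → Eb → Bb
= Bb


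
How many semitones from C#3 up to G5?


Step by step:
Absolute semitone position = octave×12 + chromatic position
C#3: 3×12 + 1 = 37
G5: 5×12 + 7 = 67
Difference = 67 - 37 = 30
= 30 semitones


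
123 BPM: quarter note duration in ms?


One quarter-note beat = 60000 / BPM = 60000 / 123 ms
Duration = 60000 / 123
= 487.8 ms


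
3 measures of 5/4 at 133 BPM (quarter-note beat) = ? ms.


Reasoning:
Quarter-note beat duration = 60000 / 133 ms
Beats per measure (5/4) = 5
One measure = 5 × 60000 / 133 = 300000 / 133 ms
3 measures = 3 × 300000 / 133 = 900000 / 133
= 6766.9 ms


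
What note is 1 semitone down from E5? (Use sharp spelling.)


Reasoning:
E5: chromatic position 4 in octave 5 → absolute = 5×12 + 4 = 64
Transpose down 1: 64 - 1 = 63
63 = 5×12 + 3 → D# in octave 5
Result = D#5


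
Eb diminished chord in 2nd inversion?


Root position: Eb Gb Bbb
2nd inversion: move root and 3rd up an octave
Bass note: Bbb
Notes (bottom to top) = Bbb Eb Gb


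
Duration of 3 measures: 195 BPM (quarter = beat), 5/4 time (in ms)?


Quarter-note beat duration = 60000 / 195 ms
Beats per measure (5/4) = 5
One measure = 5 × 60000 / 195 = 300000 / 195 ms
3 measures = 3 × 300000 / 195 = 900000 / 195
= 4615.4 ms


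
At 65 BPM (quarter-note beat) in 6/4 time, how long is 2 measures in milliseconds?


Reasoning:
Quarter-note beat duration = 60000 / 65 ms
Beats per measure (6/4) = 6
One measure = 6 × 60000 / 65 = 360000 / 65 ms
2 measures = 2 × 360000 / 65 = 720000 / 65
= 11076.9 ms


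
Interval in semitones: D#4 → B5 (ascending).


Solution.
Absolute semitone position = octave×12 + chromatic position
D#4: 4×12 + 3 = 51
B5: 5×12 + 11 = 71
Difference = 71 - 51 = 20
= 20 semitones


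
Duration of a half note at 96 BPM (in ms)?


Reasoning:
One quarter-note beat = 60000 / BPM = 60000 / 96 ms
Half note = 2 × quarter note
Duration = 2 × 60000 / 96 = 120000 / 96
= 1250.0 ms


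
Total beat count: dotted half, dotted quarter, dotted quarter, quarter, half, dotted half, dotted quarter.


Beat values:
  dotted half = 3 beats
  dotted quarter = 1.5 beats
  dotted quarter = 1.5 beats
  quarter = 1 beat
  half = 2 beats
  dotted half = 3 beats
  dotted quarter = 1.5 beats
Sum = 3 + 1.5 + 1.5 + 1 + 2 + 3 + 1.5
= 13.5 beats


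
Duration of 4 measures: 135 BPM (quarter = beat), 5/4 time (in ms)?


Step by step:
Quarter-note beat duration = 60000 / 135 ms
Beats per measure (5/4) = 5
One measure = 5 × 60000 / 135 = 300000 / 135 ms
4 measures = 4 × 300000 / 135 = 1200000 / 135
= 8888.9 ms


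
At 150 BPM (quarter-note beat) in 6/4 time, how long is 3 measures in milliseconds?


Let's work it out.
Quarter-note beat duration = 60000 / 150 ms
Beats per measure (6/4) = 6
One measure = 6 × 60000 / 150 = 360000 / 150 ms
3 measures = 3 × 360000 / 150 = 1080000 / 150
= 7200.0 ms


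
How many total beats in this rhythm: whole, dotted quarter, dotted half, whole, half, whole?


Beat values:
  whole = 4 beats
  dotted quarter = 1.5 beats
  dotted half = 3 beats
  whole = 4 beats
  half = 2 beats
  whole = 4 beats
Sum = 4 + 1.5 + 3 + 4 + 2 + 4
= 18.5 beats


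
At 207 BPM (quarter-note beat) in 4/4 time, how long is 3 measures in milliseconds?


Solution.
Quarter-note beat duration = 60000 / 207 ms
Beats per measure (4/4) = 4
One measure = 4 × 60000 / 207 = 240000 / 207 ms
3 measures = 3 × 240000 / 207 = 720000 / 207
= 3478.3 ms


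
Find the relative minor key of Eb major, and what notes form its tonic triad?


Working:
The relative minor shares the major's key signature and starts on its 6th degree
6th degree = a major 6th above the tonic; a major 6th above Eb is C
→ relative minor of Eb major is C minor
Tonic triad of C minor = root + minor 3rd + perfect 5th = C Eb G
= C minor; triad = C Eb G


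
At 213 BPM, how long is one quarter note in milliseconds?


Step by step:
One quarter-note beat = 60000 / BPM = 60000 / 213 ms
Duration = 60000 / 213
= 281.7 ms


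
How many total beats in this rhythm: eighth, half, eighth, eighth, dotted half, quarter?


Beat values:
  eighth = 0.5 beats
  half = 2 beats
  eighth = 0.5 beats
  eighth = 0.5 beats
  dotted half = 3 beats
  quarter = 1 beat
Sum = 0.5 + 2 + 0.5 + 0.5 + 3 + 1
= 7.5 beats


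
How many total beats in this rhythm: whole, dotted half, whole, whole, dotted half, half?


Step by step:
Beat values:
  whole = 4 beats
  dotted half = 3 beats
  whole = 4 beats
  whole = 4 beats
  dotted half = 3 beats
  half = 2 beats
Sum = 4 + 3 + 4 + 4 + 3 + 2
= 20 beats


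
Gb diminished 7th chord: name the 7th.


Reasoning:
Diminished 7th chord = root + minor 3rd + diminished 5th + diminished 7th
Seventh chords stack in thirds, so the letter names are G-B-D-F
Root: Gb
Minor 3rd above Gb: Bbb
Diminished 5th above Gb: Dbb
Diminished 7th above Gb: Fbb
The 7th = Fbb


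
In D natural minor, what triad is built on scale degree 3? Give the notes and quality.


D natural minor scale: D E F G A Bb C
Diatonic triad on degree 3 stacks scale notes 3, 5, 7: F A C
F→A = 4 semitones; F→C = 7 semitones → major triad
= F A C (major)


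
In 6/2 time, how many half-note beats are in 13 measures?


Time signature 6/2: the bottom number 2 means the half note gets one count
The top number 6 means 6 half-note beats per measure
Total = 6 × 13 measures
= 78 half-note beats


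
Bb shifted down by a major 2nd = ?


Reasoning:
major 2nd: 2 letter names, 2 semitones
Letter: B - 1 → A
Pitch: Bb - 2 semitones, spelled as an A → Ab
= Ab


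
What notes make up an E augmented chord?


Step by step:
Augmented triad = root + major 3rd (4 semitones) + augmented 5th (8 semitones)
A triad on E stacks thirds, so the chord tones use letter names E-G-B
Root: E
Major 3rd above E: G#
Augmented 5th above E: B#
Chord = E G# B#


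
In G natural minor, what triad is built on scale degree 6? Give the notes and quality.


G natural minor scale: G A Bb C D Eb F
Diatonic triad on degree 6 stacks scale notes 6, 1, 3: Eb G Bb
Eb→G = 4 semitones; Eb→Bb = 7 semitones → major triad
= Eb G Bb (major)


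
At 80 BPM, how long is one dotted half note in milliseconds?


One quarter-note beat = 60000 / BPM = 60000 / 80 ms
Dotted half note = 3 × quarter note
Duration = 3 × 60000 / 80 = 180000 / 80
= 2250.0 ms


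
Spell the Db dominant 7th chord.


Step by step:
Dominant 7th chord = root + major 3rd + perfect 5th + minor 7th
Seventh chords stack in thirds, so the letter names are D-F-A-C
Root: Db
Major 3rd above Db: F
Perfect 5th above Db: Ab
Minor 7th above Db: Cb
Chord = Db F Ab Cb


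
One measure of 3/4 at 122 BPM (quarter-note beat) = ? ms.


Quarter-note beat duration = 60000 / 122 ms
Beats per measure (3/4) = 3
One measure = 3 × 60000 / 122 = 180000 / 122 ms
= 1475.4 ms


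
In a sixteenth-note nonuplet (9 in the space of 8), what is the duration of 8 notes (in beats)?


Solution.
Nonuplet: 9 notes occupy the space of 8 sixteenth notes
Space = 8 × 1/4 = 2 beats
Each nonuplet note = 2 / 9 = 2/9 beats
8 notes = 8 × 2/9 = 16/9
= 16/9 beats


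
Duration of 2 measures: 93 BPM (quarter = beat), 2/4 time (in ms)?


Working:
Quarter-note beat duration = 60000 / 93 ms
Beats per measure (2/4) = 2
One measure = 2 × 60000 / 93 = 120000 / 93 ms
2 measures = 2 × 120000 / 93 = 240000 / 93
= 2580.6 ms


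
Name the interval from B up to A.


Let's work it out.
Letter names: B → A spans 7 letter names → a 7th
Semitones: B → A = 10 half-steps
A 7th of 10 semitones is a minor 7th
= minor 7th


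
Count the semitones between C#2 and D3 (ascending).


Reasoning:
Absolute semitone position = octave×12 + chromatic position
C#2: 2×12 + 1 = 25
D3: 3×12 + 2 = 38
Difference = 38 - 25 = 13
= 13 semitones


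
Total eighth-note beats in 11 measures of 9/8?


Time signature 9/8: the bottom number 8 means the eighth note gets one count
The top number 9 means 9 eighth-note beats per measure
Total = 9 × 11 measures
= 99 eighth-note beats


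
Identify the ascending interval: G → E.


Reasoning:
Letter names: G → E spans 6 letter names → a 6th
Semitones: G → E = 9 half-steps
A 6th of 9 semitones is a major 6th
= major 6th


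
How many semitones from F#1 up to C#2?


Solution.
Absolute semitone position = octave×12 + chromatic position
F#1: 1×12 + 6 = 18
C#2: 2×12 + 1 = 25
Difference = 25 - 18 = 7
= 7 semitones


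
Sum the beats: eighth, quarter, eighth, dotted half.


Solution.
Beat values:
  eighth = 0.5 beats
  quarter = 1 beat
  eighth = 0.5 beats
  dotted half = 3 beats
Sum = 0.5 + 1 + 0.5 + 3
= 5 beats


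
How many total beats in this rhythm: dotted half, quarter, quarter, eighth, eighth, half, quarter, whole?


Step by step:
Beat values:
  dotted half = 3 beats
  quarter = 1 beat
  quarter = 1 beat
  eighth = 0.5 beats
  eighth = 0.5 beats
  half = 2 beats
  quarter = 1 beat
  whole = 4 beats
Sum = 3 + 1 + 1 + 0.5 + 0.5 + 2 + 1 + 4
= 13 beats


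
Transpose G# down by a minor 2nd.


Let's work it out.
minor 2nd: 2 letter names, 1 semitones
Letter: G - 1 → F
Pitch: G# - 1 semitones, spelled as an F → F##
= F##


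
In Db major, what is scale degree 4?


Reasoning:
Major scale pattern: W-W-H-W-W-W-H (2-2-1-2-2-2-1 semitones)
Starting from Db:
  Db + 2 semitones → Eb
  Eb + 2 semitones → F
  F + 1 semitone → Gb
  Gb + 2 semitones → Ab
  Ab + 2 semitones → Bb
  Bb + 2 semitones → C
  C + 1 semitone → Db
Scale: Db Eb F Gb Ab Bb C
Degree 4 = Gb


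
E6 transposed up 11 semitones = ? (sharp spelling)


Working:
E6: chromatic position 4 in octave 6 → absolute = 6×12 + 4 = 76
Transpose up 11: 76 + 11 = 87
87 = 7×12 + 3 → D# in octave 7
Result = D#7


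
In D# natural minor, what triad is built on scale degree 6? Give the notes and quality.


Working:
D# natural minor scale: D# E# F# G# A# B C#
Diatonic triad on degree 6 stacks scale notes 6, 1, 3: B D# F#
B→D# = 4 semitones; B→F# = 7 semitones → major triad
= B D# F# (major)


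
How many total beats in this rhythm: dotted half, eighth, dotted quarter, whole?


Let's work it out.
Beat values:
  dotted half = 3 beats
  eighth = 0.5 beats
  dotted quarter = 1.5 beats
  whole = 4 beats
Sum = 3 + 0.5 + 1.5 + 4
= 9 beats


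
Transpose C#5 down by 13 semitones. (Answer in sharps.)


C#5: chromatic position 1 in octave 5 → absolute = 5×12 + 1 = 61
Transpose down 13: 61 - 13 = 48
48 = 4×12 + 0 → C in octave 4
Result = C4


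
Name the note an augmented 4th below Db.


Working:
A 4th spans 4 letter names, so from D we land on A
An augmented 4th = 6 semitones below Db
Spell A at that pitch: Abb
= Abb


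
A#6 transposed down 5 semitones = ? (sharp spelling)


Let's work it out.
A#6: chromatic position 10 in octave 6 → absolute = 6×12 + 10 = 82
Transpose down 5: 82 - 5 = 77
77 = 6×12 + 5 → F in octave 6
Result = F6


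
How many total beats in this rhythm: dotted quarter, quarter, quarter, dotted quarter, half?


Let's work it out.
Beat values:
  dotted quarter = 1.5 beats
  quarter = 1 beat
  quarter = 1 beat
  dotted quarter = 1.5 beats
  half = 2 beats
Sum = 1.5 + 1 + 1 + 1.5 + 2
= 7 beats


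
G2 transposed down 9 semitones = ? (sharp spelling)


G2: chromatic position 7 in octave 2 → absolute = 2×12 + 7 = 31
Transpose down 9: 31 - 9 = 22
22 = 1×12 + 10 → A# in octave 1
Result = A#1


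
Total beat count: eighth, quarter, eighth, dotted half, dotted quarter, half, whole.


Step by step:
Beat values:
  eighth = 0.5 beats
  quarter = 1 beat
  eighth = 0.5 beats
  dotted half = 3 beats
  dotted quarter = 1.5 beats
  half = 2 beats
  whole = 4 beats
Sum = 0.5 + 1 + 0.5 + 3 + 1.5 + 2 + 4
= 12.5 beats


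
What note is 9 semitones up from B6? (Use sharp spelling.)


Step by step:
B6: chromatic position 11 in octave 6 → absolute = 6×12 + 11 = 83
Transpose up 9: 83 + 9 = 92
92 = 7×12 + 8 → G# in octave 7
Result = G#7


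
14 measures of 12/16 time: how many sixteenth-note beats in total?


Working:
Time signature 12/16: the bottom number 16 means the sixteenth note gets one count
The top number 12 means 12 sixteenth-note beats per measure
Total = 12 × 14 measures
= 168 sixteenth-note beats


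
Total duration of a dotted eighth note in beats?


Step by step:
Base eighth note = 1/2 beats
Dot 1 adds half the previous value: +1/4
One dotted eighth = 1/2 + 1/4 = 3/4
= 3/4 beats


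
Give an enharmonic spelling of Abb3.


Enharmonic notes sound the same pitch but are spelled with different letter names
Abb and G name the same pitch class
= G3


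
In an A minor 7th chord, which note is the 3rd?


Let's work it out.
Minor 7th chord = root + minor 3rd + perfect 5th + minor 7th
Seventh chords stack in thirds, so the letter names are A-C-E-G
Root: A
Minor 3rd above A: C
Perfect 5th above A: E
Minor 7th above A: G
The 3rd = C


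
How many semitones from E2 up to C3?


Reasoning:
Absolute semitone position = octave×12 + chromatic position
E2: 2×12 + 4 = 28
C3: 3×12 + 0 = 36
Difference = 36 - 28 = 8
= 8 semitones


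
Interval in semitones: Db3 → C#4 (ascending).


Absolute semitone position = octave×12 + chromatic position
Db3: 3×12 + 1 = 37
C#4: 4×12 + 1 = 49
Difference = 49 - 37 = 12
= 12 semitones


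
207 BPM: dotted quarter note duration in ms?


Let's work it out.
One quarter-note beat = 60000 / BPM = 60000 / 207 ms
Dotted quarter note = 3/2 × quarter note
Duration = 3/2 × 60000 / 207 = 90000 / 207
= 434.8 ms


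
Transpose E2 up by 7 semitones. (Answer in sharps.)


Step by step:
E2: chromatic position 4 in octave 2 → absolute = 2×12 + 4 = 28
Transpose up 7: 28 + 7 = 35
35 = 2×12 + 11 → B in octave 2
Result = B2


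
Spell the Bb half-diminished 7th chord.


Half-diminished 7th chord = root + minor 3rd + diminished 5th + minor 7th
Seventh chords stack in thirds, so the letter names are B-D-F-A
Root: Bb
Minor 3rd above Bb: Db
Diminished 5th above Bb: Fb
Minor 7th above Bb: Ab
Chord = Bb Db Fb Ab


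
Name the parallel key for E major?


Parallel keys share the same tonic but differ in mode
E major → parallel is E minor
= E minor


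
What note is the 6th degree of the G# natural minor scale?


Solution.
Natural minor scale pattern: W-H-W-W-H-W-W (2-1-2-2-1-2-2 semitones)
Starting from G#:
  G# + 2 semitones → A#
  A# + 1 semitone → B
  B + 2 semitones → C#
  C# + 2 semitones → D#
  D# + 1 semitone → E
  E + 2 semitones → F#
  F# + 2 semitones → G#
Scale: G# A# B C# D# E F#
Degree 6 = E


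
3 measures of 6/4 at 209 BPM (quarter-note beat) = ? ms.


Step by step:
Quarter-note beat duration = 60000 / 209 ms
Beats per measure (6/4) = 6
One measure = 6 × 60000 / 209 = 360000 / 209 ms
3 measures = 3 × 360000 / 209 = 1080000 / 209
= 5167.5 ms


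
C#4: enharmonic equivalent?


Working:
Enharmonic notes sound the same pitch but are spelled with different letter names
C# and Db name the same pitch class
= Db4


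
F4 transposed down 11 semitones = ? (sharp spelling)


Step by step:
F4: chromatic position 5 in octave 4 → absolute = 4×12 + 5 = 53
Transpose down 11: 53 - 11 = 42
42 = 3×12 + 6 → F# in octave 3
Result = F#3


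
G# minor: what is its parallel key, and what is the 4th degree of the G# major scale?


Parallel keys share the same tonic but differ in mode
G# minor → parallel is G# major
G# major scale: G# A# B# C# D# E# F##
= G# major; 4th degree = C#


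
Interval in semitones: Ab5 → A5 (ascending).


Absolute semitone position = octave×12 + chromatic position
Ab5: 5×12 + 8 = 68
A5: 5×12 + 9 = 69
Difference = 69 - 68 = 1
= 1 semitone


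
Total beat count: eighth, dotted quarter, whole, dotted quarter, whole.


Solution.
Beat values:
  eighth = 0.5 beats
  dotted quarter = 1.5 beats
  whole = 4 beats
  dotted quarter = 1.5 beats
  whole = 4 beats
Sum = 0.5 + 1.5 + 4 + 1.5 + 4
= 11.5 beats


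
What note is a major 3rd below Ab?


A 3rd spans 3 letter names, so from A we land on F
A major 3rd = 4 semitones below Ab
Spell F at that pitch: Fb
= Fb


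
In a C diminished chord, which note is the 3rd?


Step by step:
Diminished triad = root + minor 3rd (3 semitones) + diminished 5th (6 semitones)
A triad on C stacks thirds, so the chord tones use letter names C-E-G
Root: C
Minor 3rd above C: Eb
Diminished 5th above C: Gb
The 3rd = Eb


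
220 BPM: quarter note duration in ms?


Let's work it out.
One quarter-note beat = 60000 / BPM = 60000 / 220 ms
Duration = 60000 / 220
= 272.7 ms


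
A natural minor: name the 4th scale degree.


Natural minor scale pattern: W-H-W-W-H-W-W (2-1-2-2-1-2-2 semitones)
Starting from A:
  A + 2 semitones → B
  B + 1 semitone → C
  C + 2 semitones → D
  D + 2 semitones → E
  E + 1 semitone → F
  F + 2 semitones → G
  G + 2 semitones → A
Scale: A B C D E F G
Degree 4 = D


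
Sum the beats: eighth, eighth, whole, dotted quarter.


Let's work it out.
Beat values:
  eighth = 0.5 beats
  eighth = 0.5 beats
  whole = 4 beats
  dotted quarter = 1.5 beats
Sum = 0.5 + 0.5 + 4 + 1.5
= 6.5 beats


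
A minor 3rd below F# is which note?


A 3rd spans 3 letter names, so from F we land on D
A minor 3rd = 3 semitones below F#
Spell D at that pitch: D#
= D#


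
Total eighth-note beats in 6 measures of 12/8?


Reasoning:
Time signature 12/8: the bottom number 8 means the eighth note gets one count
The top number 12 means 12 eighth-note beats per measure
Total = 12 × 6 measures
= 72 eighth-note beats


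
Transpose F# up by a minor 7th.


Working:
minor 7th: 7 letter names, 10 semitones
Letter: F + 6 → E
Pitch: F# + 10 semitones, spelled as an E → E
= E


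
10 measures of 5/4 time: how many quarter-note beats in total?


Reasoning:
Time signature 5/4: the bottom number 4 means the quarter note gets one count
The top number 5 means 5 quarter-note beats per measure
Total = 5 × 10 measures
= 50 quarter-note beats


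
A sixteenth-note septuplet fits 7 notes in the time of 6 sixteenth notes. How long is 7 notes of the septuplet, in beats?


Working:
Septuplet: 7 notes occupy the space of 6 sixteenth notes
Space = 6 × 1/4 = 3/2 beats
Each septuplet note = 3/2 / 7 = 3/14 beats
7 notes = 7 × 3/14 = 3/2
= 3/2 beats


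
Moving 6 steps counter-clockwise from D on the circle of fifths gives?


Step by step:
Each counter-clockwise step moves down a perfect 5th (= up a perfect 4th)
From D: D → G → C → F → Bb → Eb → Ab
= Ab


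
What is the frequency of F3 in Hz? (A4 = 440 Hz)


Working:
f = 440 × 2^(n/12) where n = semitones from A4
F3: -16 semitones from A4
f = 440 × 2^(-16/12)
f = 174.61 Hz


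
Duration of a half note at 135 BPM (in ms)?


Step by step:
One quarter-note beat = 60000 / BPM = 60000 / 135 ms
Half note = 2 × quarter note
Duration = 2 × 60000 / 135 = 120000 / 135
= 888.9 ms


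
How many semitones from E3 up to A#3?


Let's work it out.
Absolute semitone position = octave×12 + chromatic position
E3: 3×12 + 4 = 40
A#3: 3×12 + 10 = 46
Difference = 46 - 40 = 6
= 6 semitones


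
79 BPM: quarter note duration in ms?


One quarter-note beat = 60000 / BPM = 60000 / 79 ms
Duration = 60000 / 79
= 759.5 ms


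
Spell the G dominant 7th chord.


Step by step:
Dominant 7th chord = root + major 3rd + perfect 5th + minor 7th
Seventh chords stack in thirds, so the letter names are G-B-D-F
Root: G
Major 3rd above G: B
Perfect 5th above G: D
Minor 7th above G: F
Chord = G B D F


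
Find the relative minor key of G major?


The relative minor shares the major's key signature and starts on its 6th degree
6th degree = a major 6th above the tonic; a major 6th above G is E
→ relative minor of G major is E minor
= E minor


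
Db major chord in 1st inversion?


Let's work it out.
Root position: Db F Ab
1st inversion: move root up an octave
Bass note: F
Notes (bottom to top) = F Ab Db


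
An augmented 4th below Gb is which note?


Let's work it out.
A 4th spans 4 letter names, so from G we land on D
An augmented 4th = 6 semitones below Gb
Spell D at that pitch: Dbb
= Dbb


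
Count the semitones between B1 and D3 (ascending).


Absolute semitone position = octave×12 + chromatic position
B1: 1×12 + 11 = 23
D3: 3×12 + 2 = 38
Difference = 38 - 23 = 15
= 15 semitones


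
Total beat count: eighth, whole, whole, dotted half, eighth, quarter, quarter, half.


Let's work it out.
Beat values:
  eighth = 0.5 beats
  whole = 4 beats
  whole = 4 beats
  dotted half = 3 beats
  eighth = 0.5 beats
  quarter = 1 beat
  quarter = 1 beat
  half = 2 beats
Sum = 0.5 + 4 + 4 + 3 + 0.5 + 1 + 1 + 2
= 16 beats


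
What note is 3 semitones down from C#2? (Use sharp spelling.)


Step by step:
C#2: chromatic position 1 in octave 2 → absolute = 2×12 + 1 = 25
Transpose down 3: 25 - 3 = 22
22 = 1×12 + 10 → A# in octave 1
Result = A#1


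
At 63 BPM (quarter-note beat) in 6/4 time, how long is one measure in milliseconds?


Reasoning:
Quarter-note beat duration = 60000 / 63 ms
Beats per measure (6/4) = 6
One measure = 6 × 60000 / 63 = 360000 / 63 ms
= 5714.3 ms


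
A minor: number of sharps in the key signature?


Solution.
Sharp minor keys follow the circle of fifths: A(0), E(1), B(2), F#(3), C#(4), G#(5), D#(6), A#(7)
A minor has 0 sharps
= 0 sharps


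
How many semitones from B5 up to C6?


Step by step:
Absolute semitone position = octave×12 + chromatic position
B5: 5×12 + 11 = 71
C6: 6×12 + 0 = 72
Difference = 72 - 71 = 1
= 1 semitone


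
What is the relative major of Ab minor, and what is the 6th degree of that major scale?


Let's work it out.
The relative major shares the key signature and is a minor 3rd above the minor tonic
A minor 3rd above Ab is Cb
→ relative major of Ab minor is Cb major
Cb major scale: Cb Db Eb Fb Gb Ab Bb
= Cb major; 6th degree = Ab


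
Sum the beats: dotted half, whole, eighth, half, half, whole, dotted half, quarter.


Working:
Beat values:
  dotted half = 3 beats
  whole = 4 beats
  eighth = 0.5 beats
  half = 2 beats
  half = 2 beats
  whole = 4 beats
  dotted half = 3 beats
  quarter = 1 beat
Sum = 3 + 4 + 0.5 + 2 + 2 + 4 + 3 + 1
= 19.5 beats


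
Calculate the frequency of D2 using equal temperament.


Reasoning:
f = 440 × 2^(n/12) where n = semitones from A4
D2: -31 semitones from A4
f = 440 × 2^(-31/12)
f = 73.42 Hz


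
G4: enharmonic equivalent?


Step by step:
Enharmonic notes sound the same pitch but are spelled with different letter names
G and F## name the same pitch class
= F##4


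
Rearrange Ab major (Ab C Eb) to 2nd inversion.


Solution.
Root position: Ab C Eb
2nd inversion: move root and 3rd up an octave
Bass note: Eb
Notes (bottom to top) = Eb Ab C


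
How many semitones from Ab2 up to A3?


Solution.
Absolute semitone position = octave×12 + chromatic position
Ab2: 2×12 + 8 = 32
A3: 3×12 + 9 = 45
Difference = 45 - 32 = 13
= 13 semitones


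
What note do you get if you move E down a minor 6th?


Working:
minor 6th: 6 letter names, 8 semitones
Letter: E - 5 → G
Pitch: E - 8 semitones, spelled as a G → G#
= G#
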